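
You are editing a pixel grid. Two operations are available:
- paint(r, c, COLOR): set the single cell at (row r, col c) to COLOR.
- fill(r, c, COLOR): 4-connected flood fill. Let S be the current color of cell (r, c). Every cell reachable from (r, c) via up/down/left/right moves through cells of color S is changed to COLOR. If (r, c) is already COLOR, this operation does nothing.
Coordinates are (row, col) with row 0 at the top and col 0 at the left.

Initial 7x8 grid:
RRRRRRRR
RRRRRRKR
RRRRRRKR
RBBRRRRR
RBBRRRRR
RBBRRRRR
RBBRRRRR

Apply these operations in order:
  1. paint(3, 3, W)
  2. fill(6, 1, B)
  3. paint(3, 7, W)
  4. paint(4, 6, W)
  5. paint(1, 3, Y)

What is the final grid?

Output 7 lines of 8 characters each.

Answer: RRRRRRRR
RRRYRRKR
RRRRRRKR
RBBWRRRW
RBBRRRWR
RBBRRRRR
RBBRRRRR

Derivation:
After op 1 paint(3,3,W):
RRRRRRRR
RRRRRRKR
RRRRRRKR
RBBWRRRR
RBBRRRRR
RBBRRRRR
RBBRRRRR
After op 2 fill(6,1,B) [0 cells changed]:
RRRRRRRR
RRRRRRKR
RRRRRRKR
RBBWRRRR
RBBRRRRR
RBBRRRRR
RBBRRRRR
After op 3 paint(3,7,W):
RRRRRRRR
RRRRRRKR
RRRRRRKR
RBBWRRRW
RBBRRRRR
RBBRRRRR
RBBRRRRR
After op 4 paint(4,6,W):
RRRRRRRR
RRRRRRKR
RRRRRRKR
RBBWRRRW
RBBRRRWR
RBBRRRRR
RBBRRRRR
After op 5 paint(1,3,Y):
RRRRRRRR
RRRYRRKR
RRRRRRKR
RBBWRRRW
RBBRRRWR
RBBRRRRR
RBBRRRRR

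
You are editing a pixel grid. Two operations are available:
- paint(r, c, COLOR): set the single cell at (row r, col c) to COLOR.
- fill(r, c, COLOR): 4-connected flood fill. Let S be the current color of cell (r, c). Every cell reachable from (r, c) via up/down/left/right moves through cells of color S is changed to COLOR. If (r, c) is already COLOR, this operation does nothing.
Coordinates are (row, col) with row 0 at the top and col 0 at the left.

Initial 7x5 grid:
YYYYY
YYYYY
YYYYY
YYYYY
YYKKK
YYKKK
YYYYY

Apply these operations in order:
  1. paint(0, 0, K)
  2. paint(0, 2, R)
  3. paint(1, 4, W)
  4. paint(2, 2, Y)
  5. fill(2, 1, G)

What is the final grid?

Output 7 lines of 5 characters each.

After op 1 paint(0,0,K):
KYYYY
YYYYY
YYYYY
YYYYY
YYKKK
YYKKK
YYYYY
After op 2 paint(0,2,R):
KYRYY
YYYYY
YYYYY
YYYYY
YYKKK
YYKKK
YYYYY
After op 3 paint(1,4,W):
KYRYY
YYYYW
YYYYY
YYYYY
YYKKK
YYKKK
YYYYY
After op 4 paint(2,2,Y):
KYRYY
YYYYW
YYYYY
YYYYY
YYKKK
YYKKK
YYYYY
After op 5 fill(2,1,G) [26 cells changed]:
KGRGG
GGGGW
GGGGG
GGGGG
GGKKK
GGKKK
GGGGG

Answer: KGRGG
GGGGW
GGGGG
GGGGG
GGKKK
GGKKK
GGGGG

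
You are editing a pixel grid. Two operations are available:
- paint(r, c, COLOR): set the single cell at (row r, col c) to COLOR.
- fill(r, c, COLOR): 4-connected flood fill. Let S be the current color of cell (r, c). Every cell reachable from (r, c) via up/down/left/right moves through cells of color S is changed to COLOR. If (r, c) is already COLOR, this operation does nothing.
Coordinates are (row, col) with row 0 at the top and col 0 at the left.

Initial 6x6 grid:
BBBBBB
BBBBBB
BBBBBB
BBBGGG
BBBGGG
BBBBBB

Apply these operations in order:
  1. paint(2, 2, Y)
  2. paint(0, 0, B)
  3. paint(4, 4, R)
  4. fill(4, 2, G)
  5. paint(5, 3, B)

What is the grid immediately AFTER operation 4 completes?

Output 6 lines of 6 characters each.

Answer: GGGGGG
GGGGGG
GGYGGG
GGGGGG
GGGGRG
GGGGGG

Derivation:
After op 1 paint(2,2,Y):
BBBBBB
BBBBBB
BBYBBB
BBBGGG
BBBGGG
BBBBBB
After op 2 paint(0,0,B):
BBBBBB
BBBBBB
BBYBBB
BBBGGG
BBBGGG
BBBBBB
After op 3 paint(4,4,R):
BBBBBB
BBBBBB
BBYBBB
BBBGGG
BBBGRG
BBBBBB
After op 4 fill(4,2,G) [29 cells changed]:
GGGGGG
GGGGGG
GGYGGG
GGGGGG
GGGGRG
GGGGGG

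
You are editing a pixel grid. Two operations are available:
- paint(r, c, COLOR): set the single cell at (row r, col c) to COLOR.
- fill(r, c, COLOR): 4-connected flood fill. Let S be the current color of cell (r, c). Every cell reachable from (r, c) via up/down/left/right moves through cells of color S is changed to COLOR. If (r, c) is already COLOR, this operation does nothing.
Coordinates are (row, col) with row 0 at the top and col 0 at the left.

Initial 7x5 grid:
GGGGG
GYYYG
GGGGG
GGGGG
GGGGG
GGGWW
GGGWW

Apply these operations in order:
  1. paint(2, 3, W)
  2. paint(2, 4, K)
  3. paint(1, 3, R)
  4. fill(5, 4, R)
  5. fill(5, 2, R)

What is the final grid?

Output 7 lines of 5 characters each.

Answer: RRRRR
RYYRR
RRRWK
RRRRR
RRRRR
RRRRR
RRRRR

Derivation:
After op 1 paint(2,3,W):
GGGGG
GYYYG
GGGWG
GGGGG
GGGGG
GGGWW
GGGWW
After op 2 paint(2,4,K):
GGGGG
GYYYG
GGGWK
GGGGG
GGGGG
GGGWW
GGGWW
After op 3 paint(1,3,R):
GGGGG
GYYRG
GGGWK
GGGGG
GGGGG
GGGWW
GGGWW
After op 4 fill(5,4,R) [4 cells changed]:
GGGGG
GYYRG
GGGWK
GGGGG
GGGGG
GGGRR
GGGRR
After op 5 fill(5,2,R) [26 cells changed]:
RRRRR
RYYRR
RRRWK
RRRRR
RRRRR
RRRRR
RRRRR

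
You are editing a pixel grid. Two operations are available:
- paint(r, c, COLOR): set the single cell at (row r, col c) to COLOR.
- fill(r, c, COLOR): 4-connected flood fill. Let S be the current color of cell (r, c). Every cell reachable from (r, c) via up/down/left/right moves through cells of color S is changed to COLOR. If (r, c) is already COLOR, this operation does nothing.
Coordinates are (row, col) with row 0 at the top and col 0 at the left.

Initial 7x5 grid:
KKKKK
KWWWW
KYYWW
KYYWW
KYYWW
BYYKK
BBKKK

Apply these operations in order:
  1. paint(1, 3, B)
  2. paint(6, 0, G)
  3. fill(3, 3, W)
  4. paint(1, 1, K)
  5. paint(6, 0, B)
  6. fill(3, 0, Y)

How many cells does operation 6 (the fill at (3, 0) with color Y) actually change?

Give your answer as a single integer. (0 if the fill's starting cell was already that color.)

Answer: 10

Derivation:
After op 1 paint(1,3,B):
KKKKK
KWWBW
KYYWW
KYYWW
KYYWW
BYYKK
BBKKK
After op 2 paint(6,0,G):
KKKKK
KWWBW
KYYWW
KYYWW
KYYWW
BYYKK
GBKKK
After op 3 fill(3,3,W) [0 cells changed]:
KKKKK
KWWBW
KYYWW
KYYWW
KYYWW
BYYKK
GBKKK
After op 4 paint(1,1,K):
KKKKK
KKWBW
KYYWW
KYYWW
KYYWW
BYYKK
GBKKK
After op 5 paint(6,0,B):
KKKKK
KKWBW
KYYWW
KYYWW
KYYWW
BYYKK
BBKKK
After op 6 fill(3,0,Y) [10 cells changed]:
YYYYY
YYWBW
YYYWW
YYYWW
YYYWW
BYYKK
BBKKK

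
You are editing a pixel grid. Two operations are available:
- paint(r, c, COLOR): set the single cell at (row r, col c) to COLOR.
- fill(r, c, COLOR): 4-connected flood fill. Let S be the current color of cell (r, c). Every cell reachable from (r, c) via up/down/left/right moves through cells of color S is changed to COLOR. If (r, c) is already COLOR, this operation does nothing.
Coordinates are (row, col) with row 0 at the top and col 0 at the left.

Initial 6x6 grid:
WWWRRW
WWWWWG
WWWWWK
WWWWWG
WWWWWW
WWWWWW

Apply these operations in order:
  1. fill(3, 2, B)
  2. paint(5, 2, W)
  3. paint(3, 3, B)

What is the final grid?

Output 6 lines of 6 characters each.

After op 1 fill(3,2,B) [30 cells changed]:
BBBRRW
BBBBBG
BBBBBK
BBBBBG
BBBBBB
BBBBBB
After op 2 paint(5,2,W):
BBBRRW
BBBBBG
BBBBBK
BBBBBG
BBBBBB
BBWBBB
After op 3 paint(3,3,B):
BBBRRW
BBBBBG
BBBBBK
BBBBBG
BBBBBB
BBWBBB

Answer: BBBRRW
BBBBBG
BBBBBK
BBBBBG
BBBBBB
BBWBBB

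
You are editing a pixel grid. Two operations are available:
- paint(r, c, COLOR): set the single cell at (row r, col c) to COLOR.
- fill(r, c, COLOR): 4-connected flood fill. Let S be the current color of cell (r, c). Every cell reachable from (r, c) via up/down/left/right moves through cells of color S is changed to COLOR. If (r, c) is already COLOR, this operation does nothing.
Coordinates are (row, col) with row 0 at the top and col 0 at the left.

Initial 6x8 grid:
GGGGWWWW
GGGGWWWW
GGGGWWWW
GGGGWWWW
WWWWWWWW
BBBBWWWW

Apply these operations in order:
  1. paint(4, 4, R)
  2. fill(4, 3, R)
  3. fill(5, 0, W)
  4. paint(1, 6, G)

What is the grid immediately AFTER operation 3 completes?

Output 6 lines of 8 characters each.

After op 1 paint(4,4,R):
GGGGWWWW
GGGGWWWW
GGGGWWWW
GGGGWWWW
WWWWRWWW
BBBBWWWW
After op 2 fill(4,3,R) [4 cells changed]:
GGGGWWWW
GGGGWWWW
GGGGWWWW
GGGGWWWW
RRRRRWWW
BBBBWWWW
After op 3 fill(5,0,W) [4 cells changed]:
GGGGWWWW
GGGGWWWW
GGGGWWWW
GGGGWWWW
RRRRRWWW
WWWWWWWW

Answer: GGGGWWWW
GGGGWWWW
GGGGWWWW
GGGGWWWW
RRRRRWWW
WWWWWWWW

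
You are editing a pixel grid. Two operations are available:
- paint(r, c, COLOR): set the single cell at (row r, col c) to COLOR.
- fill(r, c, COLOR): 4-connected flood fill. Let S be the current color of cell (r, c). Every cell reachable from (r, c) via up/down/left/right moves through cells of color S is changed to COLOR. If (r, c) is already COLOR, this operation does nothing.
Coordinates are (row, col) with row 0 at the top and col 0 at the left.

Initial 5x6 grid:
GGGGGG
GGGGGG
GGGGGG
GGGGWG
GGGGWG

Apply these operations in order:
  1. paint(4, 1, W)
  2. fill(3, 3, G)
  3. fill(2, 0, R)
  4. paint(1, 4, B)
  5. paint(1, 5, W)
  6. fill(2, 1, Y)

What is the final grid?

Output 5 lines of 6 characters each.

After op 1 paint(4,1,W):
GGGGGG
GGGGGG
GGGGGG
GGGGWG
GWGGWG
After op 2 fill(3,3,G) [0 cells changed]:
GGGGGG
GGGGGG
GGGGGG
GGGGWG
GWGGWG
After op 3 fill(2,0,R) [27 cells changed]:
RRRRRR
RRRRRR
RRRRRR
RRRRWR
RWRRWR
After op 4 paint(1,4,B):
RRRRRR
RRRRBR
RRRRRR
RRRRWR
RWRRWR
After op 5 paint(1,5,W):
RRRRRR
RRRRBW
RRRRRR
RRRRWR
RWRRWR
After op 6 fill(2,1,Y) [25 cells changed]:
YYYYYY
YYYYBW
YYYYYY
YYYYWY
YWYYWY

Answer: YYYYYY
YYYYBW
YYYYYY
YYYYWY
YWYYWY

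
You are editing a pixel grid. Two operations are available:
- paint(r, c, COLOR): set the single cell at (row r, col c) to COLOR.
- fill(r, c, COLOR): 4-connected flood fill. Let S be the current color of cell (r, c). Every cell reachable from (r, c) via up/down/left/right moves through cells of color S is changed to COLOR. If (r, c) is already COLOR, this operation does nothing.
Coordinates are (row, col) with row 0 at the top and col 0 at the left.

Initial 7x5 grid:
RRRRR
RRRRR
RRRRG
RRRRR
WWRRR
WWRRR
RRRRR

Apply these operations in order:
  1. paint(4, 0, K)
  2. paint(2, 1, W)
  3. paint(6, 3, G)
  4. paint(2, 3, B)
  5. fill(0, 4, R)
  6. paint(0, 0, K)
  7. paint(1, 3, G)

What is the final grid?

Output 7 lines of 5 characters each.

After op 1 paint(4,0,K):
RRRRR
RRRRR
RRRRG
RRRRR
KWRRR
WWRRR
RRRRR
After op 2 paint(2,1,W):
RRRRR
RRRRR
RWRRG
RRRRR
KWRRR
WWRRR
RRRRR
After op 3 paint(6,3,G):
RRRRR
RRRRR
RWRRG
RRRRR
KWRRR
WWRRR
RRRGR
After op 4 paint(2,3,B):
RRRRR
RRRRR
RWRBG
RRRRR
KWRRR
WWRRR
RRRGR
After op 5 fill(0,4,R) [0 cells changed]:
RRRRR
RRRRR
RWRBG
RRRRR
KWRRR
WWRRR
RRRGR
After op 6 paint(0,0,K):
KRRRR
RRRRR
RWRBG
RRRRR
KWRRR
WWRRR
RRRGR
After op 7 paint(1,3,G):
KRRRR
RRRGR
RWRBG
RRRRR
KWRRR
WWRRR
RRRGR

Answer: KRRRR
RRRGR
RWRBG
RRRRR
KWRRR
WWRRR
RRRGR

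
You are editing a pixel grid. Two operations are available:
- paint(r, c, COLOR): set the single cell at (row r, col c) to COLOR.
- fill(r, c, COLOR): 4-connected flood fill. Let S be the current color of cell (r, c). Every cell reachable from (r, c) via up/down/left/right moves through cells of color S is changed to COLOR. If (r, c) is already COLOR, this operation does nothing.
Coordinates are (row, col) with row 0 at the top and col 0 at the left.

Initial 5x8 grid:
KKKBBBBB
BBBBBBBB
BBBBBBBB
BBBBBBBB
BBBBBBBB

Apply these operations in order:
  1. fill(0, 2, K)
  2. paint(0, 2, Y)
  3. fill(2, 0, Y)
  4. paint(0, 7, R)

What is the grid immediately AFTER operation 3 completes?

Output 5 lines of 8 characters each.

Answer: KKYYYYYY
YYYYYYYY
YYYYYYYY
YYYYYYYY
YYYYYYYY

Derivation:
After op 1 fill(0,2,K) [0 cells changed]:
KKKBBBBB
BBBBBBBB
BBBBBBBB
BBBBBBBB
BBBBBBBB
After op 2 paint(0,2,Y):
KKYBBBBB
BBBBBBBB
BBBBBBBB
BBBBBBBB
BBBBBBBB
After op 3 fill(2,0,Y) [37 cells changed]:
KKYYYYYY
YYYYYYYY
YYYYYYYY
YYYYYYYY
YYYYYYYY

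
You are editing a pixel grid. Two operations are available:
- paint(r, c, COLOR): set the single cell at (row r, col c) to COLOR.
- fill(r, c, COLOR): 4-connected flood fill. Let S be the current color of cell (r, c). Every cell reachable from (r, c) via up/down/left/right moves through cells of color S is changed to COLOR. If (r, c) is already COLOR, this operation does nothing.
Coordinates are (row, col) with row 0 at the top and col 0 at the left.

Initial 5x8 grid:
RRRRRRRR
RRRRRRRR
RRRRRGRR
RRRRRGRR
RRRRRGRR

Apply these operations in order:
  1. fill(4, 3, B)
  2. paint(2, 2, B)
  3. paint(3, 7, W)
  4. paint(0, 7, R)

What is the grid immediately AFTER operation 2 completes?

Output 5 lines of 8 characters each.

After op 1 fill(4,3,B) [37 cells changed]:
BBBBBBBB
BBBBBBBB
BBBBBGBB
BBBBBGBB
BBBBBGBB
After op 2 paint(2,2,B):
BBBBBBBB
BBBBBBBB
BBBBBGBB
BBBBBGBB
BBBBBGBB

Answer: BBBBBBBB
BBBBBBBB
BBBBBGBB
BBBBBGBB
BBBBBGBB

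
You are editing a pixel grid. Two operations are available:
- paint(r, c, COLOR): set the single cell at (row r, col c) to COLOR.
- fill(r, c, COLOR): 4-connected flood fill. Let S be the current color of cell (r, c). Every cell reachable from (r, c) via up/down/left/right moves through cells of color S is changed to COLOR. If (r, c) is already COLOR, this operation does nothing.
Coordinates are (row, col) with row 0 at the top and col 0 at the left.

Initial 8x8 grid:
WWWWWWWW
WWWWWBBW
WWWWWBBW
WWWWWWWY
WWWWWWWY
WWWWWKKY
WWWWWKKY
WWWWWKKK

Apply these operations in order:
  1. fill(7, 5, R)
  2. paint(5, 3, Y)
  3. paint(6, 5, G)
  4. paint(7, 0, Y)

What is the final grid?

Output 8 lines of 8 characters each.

After op 1 fill(7,5,R) [7 cells changed]:
WWWWWWWW
WWWWWBBW
WWWWWBBW
WWWWWWWY
WWWWWWWY
WWWWWRRY
WWWWWRRY
WWWWWRRR
After op 2 paint(5,3,Y):
WWWWWWWW
WWWWWBBW
WWWWWBBW
WWWWWWWY
WWWWWWWY
WWWYWRRY
WWWWWRRY
WWWWWRRR
After op 3 paint(6,5,G):
WWWWWWWW
WWWWWBBW
WWWWWBBW
WWWWWWWY
WWWWWWWY
WWWYWRRY
WWWWWGRY
WWWWWRRR
After op 4 paint(7,0,Y):
WWWWWWWW
WWWWWBBW
WWWWWBBW
WWWWWWWY
WWWWWWWY
WWWYWRRY
WWWWWGRY
YWWWWRRR

Answer: WWWWWWWW
WWWWWBBW
WWWWWBBW
WWWWWWWY
WWWWWWWY
WWWYWRRY
WWWWWGRY
YWWWWRRR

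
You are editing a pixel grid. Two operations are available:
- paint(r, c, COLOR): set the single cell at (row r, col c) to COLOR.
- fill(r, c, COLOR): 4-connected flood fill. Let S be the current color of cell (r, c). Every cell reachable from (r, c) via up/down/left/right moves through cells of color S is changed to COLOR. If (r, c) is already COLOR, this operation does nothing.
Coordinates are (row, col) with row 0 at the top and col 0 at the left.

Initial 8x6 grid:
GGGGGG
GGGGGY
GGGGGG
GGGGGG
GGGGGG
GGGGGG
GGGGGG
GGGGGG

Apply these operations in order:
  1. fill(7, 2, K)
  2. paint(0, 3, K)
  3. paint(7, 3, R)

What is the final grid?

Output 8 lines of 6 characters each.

Answer: KKKKKK
KKKKKY
KKKKKK
KKKKKK
KKKKKK
KKKKKK
KKKKKK
KKKRKK

Derivation:
After op 1 fill(7,2,K) [47 cells changed]:
KKKKKK
KKKKKY
KKKKKK
KKKKKK
KKKKKK
KKKKKK
KKKKKK
KKKKKK
After op 2 paint(0,3,K):
KKKKKK
KKKKKY
KKKKKK
KKKKKK
KKKKKK
KKKKKK
KKKKKK
KKKKKK
After op 3 paint(7,3,R):
KKKKKK
KKKKKY
KKKKKK
KKKKKK
KKKKKK
KKKKKK
KKKKKK
KKKRKK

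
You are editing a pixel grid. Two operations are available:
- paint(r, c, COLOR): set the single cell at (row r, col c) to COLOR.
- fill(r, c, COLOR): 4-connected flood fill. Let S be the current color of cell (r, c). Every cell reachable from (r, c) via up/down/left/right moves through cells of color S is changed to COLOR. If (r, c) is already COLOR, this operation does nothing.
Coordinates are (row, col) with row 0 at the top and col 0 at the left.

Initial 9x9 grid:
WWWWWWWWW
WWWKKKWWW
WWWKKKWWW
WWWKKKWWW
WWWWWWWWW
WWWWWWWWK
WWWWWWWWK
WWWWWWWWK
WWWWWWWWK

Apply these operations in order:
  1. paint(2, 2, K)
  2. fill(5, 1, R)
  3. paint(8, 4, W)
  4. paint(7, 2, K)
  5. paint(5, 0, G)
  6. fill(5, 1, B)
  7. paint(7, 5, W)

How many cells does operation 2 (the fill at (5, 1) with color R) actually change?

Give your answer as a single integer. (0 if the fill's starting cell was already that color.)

After op 1 paint(2,2,K):
WWWWWWWWW
WWWKKKWWW
WWKKKKWWW
WWWKKKWWW
WWWWWWWWW
WWWWWWWWK
WWWWWWWWK
WWWWWWWWK
WWWWWWWWK
After op 2 fill(5,1,R) [67 cells changed]:
RRRRRRRRR
RRRKKKRRR
RRKKKKRRR
RRRKKKRRR
RRRRRRRRR
RRRRRRRRK
RRRRRRRRK
RRRRRRRRK
RRRRRRRRK

Answer: 67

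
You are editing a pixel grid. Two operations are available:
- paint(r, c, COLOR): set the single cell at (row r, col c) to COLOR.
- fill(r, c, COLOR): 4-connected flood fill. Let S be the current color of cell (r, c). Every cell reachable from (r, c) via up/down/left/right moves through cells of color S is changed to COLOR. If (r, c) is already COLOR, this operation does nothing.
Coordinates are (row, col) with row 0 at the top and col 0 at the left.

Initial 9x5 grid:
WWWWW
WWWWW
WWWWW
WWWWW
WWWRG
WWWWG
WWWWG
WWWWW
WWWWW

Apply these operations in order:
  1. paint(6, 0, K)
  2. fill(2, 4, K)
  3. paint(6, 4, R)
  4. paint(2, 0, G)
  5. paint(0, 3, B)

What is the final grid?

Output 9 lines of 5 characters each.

Answer: KKKBK
KKKKK
GKKKK
KKKKK
KKKRG
KKKKG
KKKKR
KKKKK
KKKKK

Derivation:
After op 1 paint(6,0,K):
WWWWW
WWWWW
WWWWW
WWWWW
WWWRG
WWWWG
KWWWG
WWWWW
WWWWW
After op 2 fill(2,4,K) [40 cells changed]:
KKKKK
KKKKK
KKKKK
KKKKK
KKKRG
KKKKG
KKKKG
KKKKK
KKKKK
After op 3 paint(6,4,R):
KKKKK
KKKKK
KKKKK
KKKKK
KKKRG
KKKKG
KKKKR
KKKKK
KKKKK
After op 4 paint(2,0,G):
KKKKK
KKKKK
GKKKK
KKKKK
KKKRG
KKKKG
KKKKR
KKKKK
KKKKK
After op 5 paint(0,3,B):
KKKBK
KKKKK
GKKKK
KKKKK
KKKRG
KKKKG
KKKKR
KKKKK
KKKKK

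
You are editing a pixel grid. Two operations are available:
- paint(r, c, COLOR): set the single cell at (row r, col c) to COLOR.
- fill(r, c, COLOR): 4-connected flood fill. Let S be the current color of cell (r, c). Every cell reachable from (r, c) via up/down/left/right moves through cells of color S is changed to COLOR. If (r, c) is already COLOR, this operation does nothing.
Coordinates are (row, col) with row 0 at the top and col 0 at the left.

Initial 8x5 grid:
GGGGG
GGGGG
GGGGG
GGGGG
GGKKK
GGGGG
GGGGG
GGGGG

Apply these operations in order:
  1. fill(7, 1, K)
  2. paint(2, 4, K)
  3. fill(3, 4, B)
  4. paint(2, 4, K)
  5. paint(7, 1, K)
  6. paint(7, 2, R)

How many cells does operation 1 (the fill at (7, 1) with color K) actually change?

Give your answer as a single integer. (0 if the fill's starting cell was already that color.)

After op 1 fill(7,1,K) [37 cells changed]:
KKKKK
KKKKK
KKKKK
KKKKK
KKKKK
KKKKK
KKKKK
KKKKK

Answer: 37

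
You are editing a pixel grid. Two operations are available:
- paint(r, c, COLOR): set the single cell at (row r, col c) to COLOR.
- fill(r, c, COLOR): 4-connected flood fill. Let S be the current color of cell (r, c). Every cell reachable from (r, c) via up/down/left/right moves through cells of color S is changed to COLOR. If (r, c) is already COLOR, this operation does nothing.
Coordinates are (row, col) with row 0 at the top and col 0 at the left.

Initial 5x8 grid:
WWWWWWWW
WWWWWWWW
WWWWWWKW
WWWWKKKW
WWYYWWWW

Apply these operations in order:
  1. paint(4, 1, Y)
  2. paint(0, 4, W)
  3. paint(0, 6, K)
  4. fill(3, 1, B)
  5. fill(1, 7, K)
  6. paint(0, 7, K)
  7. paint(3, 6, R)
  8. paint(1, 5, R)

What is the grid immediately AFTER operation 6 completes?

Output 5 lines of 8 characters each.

After op 1 paint(4,1,Y):
WWWWWWWW
WWWWWWWW
WWWWWWKW
WWWWKKKW
WYYYWWWW
After op 2 paint(0,4,W):
WWWWWWWW
WWWWWWWW
WWWWWWKW
WWWWKKKW
WYYYWWWW
After op 3 paint(0,6,K):
WWWWWWKW
WWWWWWWW
WWWWWWKW
WWWWKKKW
WYYYWWWW
After op 4 fill(3,1,B) [32 cells changed]:
BBBBBBKB
BBBBBBBB
BBBBBBKB
BBBBKKKB
BYYYBBBB
After op 5 fill(1,7,K) [32 cells changed]:
KKKKKKKK
KKKKKKKK
KKKKKKKK
KKKKKKKK
KYYYKKKK
After op 6 paint(0,7,K):
KKKKKKKK
KKKKKKKK
KKKKKKKK
KKKKKKKK
KYYYKKKK

Answer: KKKKKKKK
KKKKKKKK
KKKKKKKK
KKKKKKKK
KYYYKKKK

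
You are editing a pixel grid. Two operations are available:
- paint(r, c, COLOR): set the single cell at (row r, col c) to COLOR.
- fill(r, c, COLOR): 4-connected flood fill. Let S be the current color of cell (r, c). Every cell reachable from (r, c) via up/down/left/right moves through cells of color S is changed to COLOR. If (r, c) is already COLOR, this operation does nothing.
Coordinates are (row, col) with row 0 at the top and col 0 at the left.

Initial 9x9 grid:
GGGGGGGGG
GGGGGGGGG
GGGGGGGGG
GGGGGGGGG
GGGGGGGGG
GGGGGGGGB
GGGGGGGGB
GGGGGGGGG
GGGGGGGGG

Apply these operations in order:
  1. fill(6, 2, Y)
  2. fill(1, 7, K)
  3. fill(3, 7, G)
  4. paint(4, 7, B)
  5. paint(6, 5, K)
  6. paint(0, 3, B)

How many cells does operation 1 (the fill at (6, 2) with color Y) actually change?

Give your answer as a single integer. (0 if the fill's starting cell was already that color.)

Answer: 79

Derivation:
After op 1 fill(6,2,Y) [79 cells changed]:
YYYYYYYYY
YYYYYYYYY
YYYYYYYYY
YYYYYYYYY
YYYYYYYYY
YYYYYYYYB
YYYYYYYYB
YYYYYYYYY
YYYYYYYYY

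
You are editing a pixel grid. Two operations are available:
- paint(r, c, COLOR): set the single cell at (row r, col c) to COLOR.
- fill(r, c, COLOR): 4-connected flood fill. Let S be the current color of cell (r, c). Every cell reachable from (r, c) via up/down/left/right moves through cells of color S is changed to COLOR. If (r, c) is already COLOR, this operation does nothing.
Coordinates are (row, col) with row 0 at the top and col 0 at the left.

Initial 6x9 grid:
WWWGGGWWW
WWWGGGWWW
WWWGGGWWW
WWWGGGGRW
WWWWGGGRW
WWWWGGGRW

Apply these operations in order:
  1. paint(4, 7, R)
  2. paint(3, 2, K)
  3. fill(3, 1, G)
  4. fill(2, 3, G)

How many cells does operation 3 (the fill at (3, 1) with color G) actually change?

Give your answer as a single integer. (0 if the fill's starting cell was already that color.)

Answer: 19

Derivation:
After op 1 paint(4,7,R):
WWWGGGWWW
WWWGGGWWW
WWWGGGWWW
WWWGGGGRW
WWWWGGGRW
WWWWGGGRW
After op 2 paint(3,2,K):
WWWGGGWWW
WWWGGGWWW
WWWGGGWWW
WWKGGGGRW
WWWWGGGRW
WWWWGGGRW
After op 3 fill(3,1,G) [19 cells changed]:
GGGGGGWWW
GGGGGGWWW
GGGGGGWWW
GGKGGGGRW
GGGGGGGRW
GGGGGGGRW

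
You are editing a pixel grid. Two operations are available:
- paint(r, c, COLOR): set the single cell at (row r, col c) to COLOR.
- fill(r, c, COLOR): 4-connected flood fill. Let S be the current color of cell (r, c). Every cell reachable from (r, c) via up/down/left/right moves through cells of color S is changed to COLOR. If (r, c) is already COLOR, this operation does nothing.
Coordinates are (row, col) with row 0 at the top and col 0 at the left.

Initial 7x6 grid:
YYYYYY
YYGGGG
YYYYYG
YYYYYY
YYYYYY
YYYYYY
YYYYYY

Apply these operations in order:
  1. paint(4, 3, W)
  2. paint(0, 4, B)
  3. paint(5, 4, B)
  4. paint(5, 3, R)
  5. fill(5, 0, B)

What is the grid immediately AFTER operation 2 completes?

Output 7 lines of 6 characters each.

After op 1 paint(4,3,W):
YYYYYY
YYGGGG
YYYYYG
YYYYYY
YYYWYY
YYYYYY
YYYYYY
After op 2 paint(0,4,B):
YYYYBY
YYGGGG
YYYYYG
YYYYYY
YYYWYY
YYYYYY
YYYYYY

Answer: YYYYBY
YYGGGG
YYYYYG
YYYYYY
YYYWYY
YYYYYY
YYYYYY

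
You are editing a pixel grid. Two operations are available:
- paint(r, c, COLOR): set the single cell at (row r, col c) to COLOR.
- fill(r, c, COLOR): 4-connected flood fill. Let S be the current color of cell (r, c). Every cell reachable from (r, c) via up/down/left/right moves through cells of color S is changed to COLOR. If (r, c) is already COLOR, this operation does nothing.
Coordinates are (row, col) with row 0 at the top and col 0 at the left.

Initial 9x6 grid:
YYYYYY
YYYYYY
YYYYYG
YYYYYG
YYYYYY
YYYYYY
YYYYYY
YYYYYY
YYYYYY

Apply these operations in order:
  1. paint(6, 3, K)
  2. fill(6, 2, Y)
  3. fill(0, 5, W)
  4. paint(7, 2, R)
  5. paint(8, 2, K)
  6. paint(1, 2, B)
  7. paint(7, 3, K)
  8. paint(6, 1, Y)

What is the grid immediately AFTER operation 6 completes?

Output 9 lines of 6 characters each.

After op 1 paint(6,3,K):
YYYYYY
YYYYYY
YYYYYG
YYYYYG
YYYYYY
YYYYYY
YYYKYY
YYYYYY
YYYYYY
After op 2 fill(6,2,Y) [0 cells changed]:
YYYYYY
YYYYYY
YYYYYG
YYYYYG
YYYYYY
YYYYYY
YYYKYY
YYYYYY
YYYYYY
After op 3 fill(0,5,W) [51 cells changed]:
WWWWWW
WWWWWW
WWWWWG
WWWWWG
WWWWWW
WWWWWW
WWWKWW
WWWWWW
WWWWWW
After op 4 paint(7,2,R):
WWWWWW
WWWWWW
WWWWWG
WWWWWG
WWWWWW
WWWWWW
WWWKWW
WWRWWW
WWWWWW
After op 5 paint(8,2,K):
WWWWWW
WWWWWW
WWWWWG
WWWWWG
WWWWWW
WWWWWW
WWWKWW
WWRWWW
WWKWWW
After op 6 paint(1,2,B):
WWWWWW
WWBWWW
WWWWWG
WWWWWG
WWWWWW
WWWWWW
WWWKWW
WWRWWW
WWKWWW

Answer: WWWWWW
WWBWWW
WWWWWG
WWWWWG
WWWWWW
WWWWWW
WWWKWW
WWRWWW
WWKWWW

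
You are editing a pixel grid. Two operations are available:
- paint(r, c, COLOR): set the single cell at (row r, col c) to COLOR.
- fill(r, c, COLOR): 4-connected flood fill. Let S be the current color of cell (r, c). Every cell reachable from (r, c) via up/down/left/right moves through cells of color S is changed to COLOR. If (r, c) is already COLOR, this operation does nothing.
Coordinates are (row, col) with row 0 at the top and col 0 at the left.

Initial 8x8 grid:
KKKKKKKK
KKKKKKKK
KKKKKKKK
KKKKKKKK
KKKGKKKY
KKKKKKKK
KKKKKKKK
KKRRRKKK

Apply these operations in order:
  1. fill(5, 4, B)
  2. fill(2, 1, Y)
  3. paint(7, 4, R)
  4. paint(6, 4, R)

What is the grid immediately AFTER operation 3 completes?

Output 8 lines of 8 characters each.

Answer: YYYYYYYY
YYYYYYYY
YYYYYYYY
YYYYYYYY
YYYGYYYY
YYYYYYYY
YYYYYYYY
YYRRRYYY

Derivation:
After op 1 fill(5,4,B) [59 cells changed]:
BBBBBBBB
BBBBBBBB
BBBBBBBB
BBBBBBBB
BBBGBBBY
BBBBBBBB
BBBBBBBB
BBRRRBBB
After op 2 fill(2,1,Y) [59 cells changed]:
YYYYYYYY
YYYYYYYY
YYYYYYYY
YYYYYYYY
YYYGYYYY
YYYYYYYY
YYYYYYYY
YYRRRYYY
After op 3 paint(7,4,R):
YYYYYYYY
YYYYYYYY
YYYYYYYY
YYYYYYYY
YYYGYYYY
YYYYYYYY
YYYYYYYY
YYRRRYYY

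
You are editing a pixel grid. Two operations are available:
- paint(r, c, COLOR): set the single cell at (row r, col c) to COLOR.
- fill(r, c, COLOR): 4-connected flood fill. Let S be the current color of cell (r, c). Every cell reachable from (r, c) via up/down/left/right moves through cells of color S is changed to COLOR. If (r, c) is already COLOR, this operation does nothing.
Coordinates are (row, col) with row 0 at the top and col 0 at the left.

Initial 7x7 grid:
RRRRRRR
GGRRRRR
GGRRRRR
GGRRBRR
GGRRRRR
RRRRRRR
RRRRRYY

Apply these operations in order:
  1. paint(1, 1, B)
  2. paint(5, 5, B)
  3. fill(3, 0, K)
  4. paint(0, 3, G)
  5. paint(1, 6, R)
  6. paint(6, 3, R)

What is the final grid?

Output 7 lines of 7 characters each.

Answer: RRRGRRR
KBRRRRR
KKRRRRR
KKRRBRR
KKRRRRR
RRRRRBR
RRRRRYY

Derivation:
After op 1 paint(1,1,B):
RRRRRRR
GBRRRRR
GGRRRRR
GGRRBRR
GGRRRRR
RRRRRRR
RRRRRYY
After op 2 paint(5,5,B):
RRRRRRR
GBRRRRR
GGRRRRR
GGRRBRR
GGRRRRR
RRRRRBR
RRRRRYY
After op 3 fill(3,0,K) [7 cells changed]:
RRRRRRR
KBRRRRR
KKRRRRR
KKRRBRR
KKRRRRR
RRRRRBR
RRRRRYY
After op 4 paint(0,3,G):
RRRGRRR
KBRRRRR
KKRRRRR
KKRRBRR
KKRRRRR
RRRRRBR
RRRRRYY
After op 5 paint(1,6,R):
RRRGRRR
KBRRRRR
KKRRRRR
KKRRBRR
KKRRRRR
RRRRRBR
RRRRRYY
After op 6 paint(6,3,R):
RRRGRRR
KBRRRRR
KKRRRRR
KKRRBRR
KKRRRRR
RRRRRBR
RRRRRYY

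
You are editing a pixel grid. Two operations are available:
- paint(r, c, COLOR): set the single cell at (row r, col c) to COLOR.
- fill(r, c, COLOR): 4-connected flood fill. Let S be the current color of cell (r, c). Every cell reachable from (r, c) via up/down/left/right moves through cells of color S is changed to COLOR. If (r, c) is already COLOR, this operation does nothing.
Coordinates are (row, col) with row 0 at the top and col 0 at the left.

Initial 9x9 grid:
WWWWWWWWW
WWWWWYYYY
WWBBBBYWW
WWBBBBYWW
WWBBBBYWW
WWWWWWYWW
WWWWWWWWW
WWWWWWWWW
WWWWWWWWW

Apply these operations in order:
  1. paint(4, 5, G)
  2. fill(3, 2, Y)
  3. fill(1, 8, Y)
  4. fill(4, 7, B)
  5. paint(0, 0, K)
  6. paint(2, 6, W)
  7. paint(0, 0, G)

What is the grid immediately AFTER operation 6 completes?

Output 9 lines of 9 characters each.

After op 1 paint(4,5,G):
WWWWWWWWW
WWWWWYYYY
WWBBBBYWW
WWBBBBYWW
WWBBBGYWW
WWWWWWYWW
WWWWWWWWW
WWWWWWWWW
WWWWWWWWW
After op 2 fill(3,2,Y) [11 cells changed]:
WWWWWWWWW
WWWWWYYYY
WWYYYYYWW
WWYYYYYWW
WWYYYGYWW
WWWWWWYWW
WWWWWWWWW
WWWWWWWWW
WWWWWWWWW
After op 3 fill(1,8,Y) [0 cells changed]:
WWWWWWWWW
WWWWWYYYY
WWYYYYYWW
WWYYYYYWW
WWYYYGYWW
WWWWWWYWW
WWWWWWWWW
WWWWWWWWW
WWWWWWWWW
After op 4 fill(4,7,B) [61 cells changed]:
BBBBBBBBB
BBBBBYYYY
BBYYYYYBB
BBYYYYYBB
BBYYYGYBB
BBBBBBYBB
BBBBBBBBB
BBBBBBBBB
BBBBBBBBB
After op 5 paint(0,0,K):
KBBBBBBBB
BBBBBYYYY
BBYYYYYBB
BBYYYYYBB
BBYYYGYBB
BBBBBBYBB
BBBBBBBBB
BBBBBBBBB
BBBBBBBBB
After op 6 paint(2,6,W):
KBBBBBBBB
BBBBBYYYY
BBYYYYWBB
BBYYYYYBB
BBYYYGYBB
BBBBBBYBB
BBBBBBBBB
BBBBBBBBB
BBBBBBBBB

Answer: KBBBBBBBB
BBBBBYYYY
BBYYYYWBB
BBYYYYYBB
BBYYYGYBB
BBBBBBYBB
BBBBBBBBB
BBBBBBBBB
BBBBBBBBB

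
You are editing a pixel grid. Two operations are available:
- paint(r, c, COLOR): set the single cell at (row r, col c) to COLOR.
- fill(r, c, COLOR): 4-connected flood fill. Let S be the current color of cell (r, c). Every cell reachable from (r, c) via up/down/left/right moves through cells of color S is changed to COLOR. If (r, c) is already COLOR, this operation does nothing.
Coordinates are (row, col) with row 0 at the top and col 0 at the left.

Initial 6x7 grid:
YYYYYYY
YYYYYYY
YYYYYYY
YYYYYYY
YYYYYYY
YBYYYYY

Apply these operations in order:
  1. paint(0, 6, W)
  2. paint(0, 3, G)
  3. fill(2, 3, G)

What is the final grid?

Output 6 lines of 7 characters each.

Answer: GGGGGGW
GGGGGGG
GGGGGGG
GGGGGGG
GGGGGGG
GBGGGGG

Derivation:
After op 1 paint(0,6,W):
YYYYYYW
YYYYYYY
YYYYYYY
YYYYYYY
YYYYYYY
YBYYYYY
After op 2 paint(0,3,G):
YYYGYYW
YYYYYYY
YYYYYYY
YYYYYYY
YYYYYYY
YBYYYYY
After op 3 fill(2,3,G) [39 cells changed]:
GGGGGGW
GGGGGGG
GGGGGGG
GGGGGGG
GGGGGGG
GBGGGGG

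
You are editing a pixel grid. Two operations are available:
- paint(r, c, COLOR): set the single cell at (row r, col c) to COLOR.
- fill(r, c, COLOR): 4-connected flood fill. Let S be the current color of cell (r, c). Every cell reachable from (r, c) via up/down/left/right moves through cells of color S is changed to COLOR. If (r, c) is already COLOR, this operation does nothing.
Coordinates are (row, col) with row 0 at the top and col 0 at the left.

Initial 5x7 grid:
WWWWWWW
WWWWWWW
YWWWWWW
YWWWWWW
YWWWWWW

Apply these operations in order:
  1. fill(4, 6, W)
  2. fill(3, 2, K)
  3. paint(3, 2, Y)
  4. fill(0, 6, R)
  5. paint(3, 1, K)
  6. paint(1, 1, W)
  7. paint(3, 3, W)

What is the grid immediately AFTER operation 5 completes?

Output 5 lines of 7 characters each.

Answer: RRRRRRR
RRRRRRR
YRRRRRR
YKYRRRR
YRRRRRR

Derivation:
After op 1 fill(4,6,W) [0 cells changed]:
WWWWWWW
WWWWWWW
YWWWWWW
YWWWWWW
YWWWWWW
After op 2 fill(3,2,K) [32 cells changed]:
KKKKKKK
KKKKKKK
YKKKKKK
YKKKKKK
YKKKKKK
After op 3 paint(3,2,Y):
KKKKKKK
KKKKKKK
YKKKKKK
YKYKKKK
YKKKKKK
After op 4 fill(0,6,R) [31 cells changed]:
RRRRRRR
RRRRRRR
YRRRRRR
YRYRRRR
YRRRRRR
After op 5 paint(3,1,K):
RRRRRRR
RRRRRRR
YRRRRRR
YKYRRRR
YRRRRRR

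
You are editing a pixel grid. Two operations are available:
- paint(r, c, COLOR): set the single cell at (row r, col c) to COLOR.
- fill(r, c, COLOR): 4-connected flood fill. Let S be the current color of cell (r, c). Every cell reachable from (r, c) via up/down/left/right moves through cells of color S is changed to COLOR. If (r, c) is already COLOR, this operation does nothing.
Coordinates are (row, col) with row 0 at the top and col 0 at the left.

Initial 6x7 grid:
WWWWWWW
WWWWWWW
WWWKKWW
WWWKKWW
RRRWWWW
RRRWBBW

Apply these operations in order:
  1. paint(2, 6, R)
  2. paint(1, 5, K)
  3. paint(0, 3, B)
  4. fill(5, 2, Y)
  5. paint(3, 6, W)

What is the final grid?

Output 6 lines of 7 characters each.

Answer: WWWBWWW
WWWWWKW
WWWKKWR
WWWKKWW
YYYWWWW
YYYWBBW

Derivation:
After op 1 paint(2,6,R):
WWWWWWW
WWWWWWW
WWWKKWR
WWWKKWW
RRRWWWW
RRRWBBW
After op 2 paint(1,5,K):
WWWWWWW
WWWWWKW
WWWKKWR
WWWKKWW
RRRWWWW
RRRWBBW
After op 3 paint(0,3,B):
WWWBWWW
WWWWWKW
WWWKKWR
WWWKKWW
RRRWWWW
RRRWBBW
After op 4 fill(5,2,Y) [6 cells changed]:
WWWBWWW
WWWWWKW
WWWKKWR
WWWKKWW
YYYWWWW
YYYWBBW
After op 5 paint(3,6,W):
WWWBWWW
WWWWWKW
WWWKKWR
WWWKKWW
YYYWWWW
YYYWBBW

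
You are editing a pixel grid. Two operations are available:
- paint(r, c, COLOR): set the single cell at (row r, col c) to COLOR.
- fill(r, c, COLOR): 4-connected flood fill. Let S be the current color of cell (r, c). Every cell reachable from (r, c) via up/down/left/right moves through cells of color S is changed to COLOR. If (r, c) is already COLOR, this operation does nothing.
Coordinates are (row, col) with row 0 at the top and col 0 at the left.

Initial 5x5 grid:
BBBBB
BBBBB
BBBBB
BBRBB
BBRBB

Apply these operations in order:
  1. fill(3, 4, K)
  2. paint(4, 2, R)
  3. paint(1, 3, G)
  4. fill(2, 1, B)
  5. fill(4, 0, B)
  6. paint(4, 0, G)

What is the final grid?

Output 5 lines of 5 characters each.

Answer: BBBBB
BBBGB
BBBBB
BBRBB
GBRBB

Derivation:
After op 1 fill(3,4,K) [23 cells changed]:
KKKKK
KKKKK
KKKKK
KKRKK
KKRKK
After op 2 paint(4,2,R):
KKKKK
KKKKK
KKKKK
KKRKK
KKRKK
After op 3 paint(1,3,G):
KKKKK
KKKGK
KKKKK
KKRKK
KKRKK
After op 4 fill(2,1,B) [22 cells changed]:
BBBBB
BBBGB
BBBBB
BBRBB
BBRBB
After op 5 fill(4,0,B) [0 cells changed]:
BBBBB
BBBGB
BBBBB
BBRBB
BBRBB
After op 6 paint(4,0,G):
BBBBB
BBBGB
BBBBB
BBRBB
GBRBB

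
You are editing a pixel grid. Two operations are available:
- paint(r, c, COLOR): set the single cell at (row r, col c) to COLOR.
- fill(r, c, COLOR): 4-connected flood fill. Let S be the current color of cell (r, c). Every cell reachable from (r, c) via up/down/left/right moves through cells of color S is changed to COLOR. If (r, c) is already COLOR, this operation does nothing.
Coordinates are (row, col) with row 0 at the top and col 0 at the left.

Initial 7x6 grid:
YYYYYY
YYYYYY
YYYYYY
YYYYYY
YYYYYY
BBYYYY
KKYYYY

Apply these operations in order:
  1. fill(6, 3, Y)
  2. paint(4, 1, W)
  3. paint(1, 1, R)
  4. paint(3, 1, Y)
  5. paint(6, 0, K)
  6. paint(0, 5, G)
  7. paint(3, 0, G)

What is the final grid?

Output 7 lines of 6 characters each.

After op 1 fill(6,3,Y) [0 cells changed]:
YYYYYY
YYYYYY
YYYYYY
YYYYYY
YYYYYY
BBYYYY
KKYYYY
After op 2 paint(4,1,W):
YYYYYY
YYYYYY
YYYYYY
YYYYYY
YWYYYY
BBYYYY
KKYYYY
After op 3 paint(1,1,R):
YYYYYY
YRYYYY
YYYYYY
YYYYYY
YWYYYY
BBYYYY
KKYYYY
After op 4 paint(3,1,Y):
YYYYYY
YRYYYY
YYYYYY
YYYYYY
YWYYYY
BBYYYY
KKYYYY
After op 5 paint(6,0,K):
YYYYYY
YRYYYY
YYYYYY
YYYYYY
YWYYYY
BBYYYY
KKYYYY
After op 6 paint(0,5,G):
YYYYYG
YRYYYY
YYYYYY
YYYYYY
YWYYYY
BBYYYY
KKYYYY
After op 7 paint(3,0,G):
YYYYYG
YRYYYY
YYYYYY
GYYYYY
YWYYYY
BBYYYY
KKYYYY

Answer: YYYYYG
YRYYYY
YYYYYY
GYYYYY
YWYYYY
BBYYYY
KKYYYY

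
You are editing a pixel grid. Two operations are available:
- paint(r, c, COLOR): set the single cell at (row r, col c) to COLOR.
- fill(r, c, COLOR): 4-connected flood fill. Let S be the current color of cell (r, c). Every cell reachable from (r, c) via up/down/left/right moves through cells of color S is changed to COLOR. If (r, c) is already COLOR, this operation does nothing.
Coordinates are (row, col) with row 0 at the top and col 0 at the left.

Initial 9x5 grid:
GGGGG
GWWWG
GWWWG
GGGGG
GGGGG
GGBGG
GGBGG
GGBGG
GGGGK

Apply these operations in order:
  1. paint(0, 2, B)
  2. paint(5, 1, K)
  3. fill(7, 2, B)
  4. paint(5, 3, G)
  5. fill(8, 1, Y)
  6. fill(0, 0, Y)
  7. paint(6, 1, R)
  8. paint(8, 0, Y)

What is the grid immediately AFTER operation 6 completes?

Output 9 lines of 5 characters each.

Answer: YYBYY
YWWWY
YWWWY
YYYYY
YYYYY
YKBYY
YYBYY
YYBYY
YYYYK

Derivation:
After op 1 paint(0,2,B):
GGBGG
GWWWG
GWWWG
GGGGG
GGGGG
GGBGG
GGBGG
GGBGG
GGGGK
After op 2 paint(5,1,K):
GGBGG
GWWWG
GWWWG
GGGGG
GGGGG
GKBGG
GGBGG
GGBGG
GGGGK
After op 3 fill(7,2,B) [0 cells changed]:
GGBGG
GWWWG
GWWWG
GGGGG
GGGGG
GKBGG
GGBGG
GGBGG
GGGGK
After op 4 paint(5,3,G):
GGBGG
GWWWG
GWWWG
GGGGG
GGGGG
GKBGG
GGBGG
GGBGG
GGGGK
After op 5 fill(8,1,Y) [33 cells changed]:
YYBYY
YWWWY
YWWWY
YYYYY
YYYYY
YKBYY
YYBYY
YYBYY
YYYYK
After op 6 fill(0,0,Y) [0 cells changed]:
YYBYY
YWWWY
YWWWY
YYYYY
YYYYY
YKBYY
YYBYY
YYBYY
YYYYK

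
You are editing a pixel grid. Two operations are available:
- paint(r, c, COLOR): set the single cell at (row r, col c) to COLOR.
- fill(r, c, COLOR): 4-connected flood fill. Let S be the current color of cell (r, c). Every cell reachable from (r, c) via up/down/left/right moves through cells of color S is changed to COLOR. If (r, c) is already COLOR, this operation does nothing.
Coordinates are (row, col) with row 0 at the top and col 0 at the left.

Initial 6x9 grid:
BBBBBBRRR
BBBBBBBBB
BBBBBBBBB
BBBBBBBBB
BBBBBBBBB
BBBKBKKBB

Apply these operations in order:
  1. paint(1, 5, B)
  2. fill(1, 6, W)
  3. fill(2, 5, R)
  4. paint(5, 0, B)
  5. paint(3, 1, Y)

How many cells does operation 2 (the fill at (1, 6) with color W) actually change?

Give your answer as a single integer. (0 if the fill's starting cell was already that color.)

After op 1 paint(1,5,B):
BBBBBBRRR
BBBBBBBBB
BBBBBBBBB
BBBBBBBBB
BBBBBBBBB
BBBKBKKBB
After op 2 fill(1,6,W) [48 cells changed]:
WWWWWWRRR
WWWWWWWWW
WWWWWWWWW
WWWWWWWWW
WWWWWWWWW
WWWKWKKWW

Answer: 48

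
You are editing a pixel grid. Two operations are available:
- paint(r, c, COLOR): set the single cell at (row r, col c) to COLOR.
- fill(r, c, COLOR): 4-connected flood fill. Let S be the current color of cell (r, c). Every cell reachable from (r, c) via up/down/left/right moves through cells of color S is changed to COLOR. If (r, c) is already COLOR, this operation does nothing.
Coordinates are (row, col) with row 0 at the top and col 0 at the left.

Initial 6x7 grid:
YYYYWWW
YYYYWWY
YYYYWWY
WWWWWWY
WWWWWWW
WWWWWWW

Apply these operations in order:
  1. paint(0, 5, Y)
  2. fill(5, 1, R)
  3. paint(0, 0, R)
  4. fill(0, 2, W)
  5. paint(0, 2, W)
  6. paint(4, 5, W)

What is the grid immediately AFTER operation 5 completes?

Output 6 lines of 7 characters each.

Answer: RWWWRYW
WWWWRRY
WWWWRRY
RRRRRRY
RRRRRRR
RRRRRRR

Derivation:
After op 1 paint(0,5,Y):
YYYYWYW
YYYYWWY
YYYYWWY
WWWWWWY
WWWWWWW
WWWWWWW
After op 2 fill(5,1,R) [25 cells changed]:
YYYYRYW
YYYYRRY
YYYYRRY
RRRRRRY
RRRRRRR
RRRRRRR
After op 3 paint(0,0,R):
RYYYRYW
YYYYRRY
YYYYRRY
RRRRRRY
RRRRRRR
RRRRRRR
After op 4 fill(0,2,W) [11 cells changed]:
RWWWRYW
WWWWRRY
WWWWRRY
RRRRRRY
RRRRRRR
RRRRRRR
After op 5 paint(0,2,W):
RWWWRYW
WWWWRRY
WWWWRRY
RRRRRRY
RRRRRRR
RRRRRRR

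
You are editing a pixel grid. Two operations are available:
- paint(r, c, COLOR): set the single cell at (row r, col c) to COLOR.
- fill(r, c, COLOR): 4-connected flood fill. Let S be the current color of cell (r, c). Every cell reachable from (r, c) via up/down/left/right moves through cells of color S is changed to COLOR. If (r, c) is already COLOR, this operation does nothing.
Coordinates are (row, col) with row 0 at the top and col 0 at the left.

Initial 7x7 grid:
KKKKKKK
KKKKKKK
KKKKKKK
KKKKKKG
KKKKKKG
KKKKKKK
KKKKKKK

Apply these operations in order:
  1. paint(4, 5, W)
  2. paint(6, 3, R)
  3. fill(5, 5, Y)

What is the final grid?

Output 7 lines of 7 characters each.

After op 1 paint(4,5,W):
KKKKKKK
KKKKKKK
KKKKKKK
KKKKKKG
KKKKKWG
KKKKKKK
KKKKKKK
After op 2 paint(6,3,R):
KKKKKKK
KKKKKKK
KKKKKKK
KKKKKKG
KKKKKWG
KKKKKKK
KKKRKKK
After op 3 fill(5,5,Y) [45 cells changed]:
YYYYYYY
YYYYYYY
YYYYYYY
YYYYYYG
YYYYYWG
YYYYYYY
YYYRYYY

Answer: YYYYYYY
YYYYYYY
YYYYYYY
YYYYYYG
YYYYYWG
YYYYYYY
YYYRYYY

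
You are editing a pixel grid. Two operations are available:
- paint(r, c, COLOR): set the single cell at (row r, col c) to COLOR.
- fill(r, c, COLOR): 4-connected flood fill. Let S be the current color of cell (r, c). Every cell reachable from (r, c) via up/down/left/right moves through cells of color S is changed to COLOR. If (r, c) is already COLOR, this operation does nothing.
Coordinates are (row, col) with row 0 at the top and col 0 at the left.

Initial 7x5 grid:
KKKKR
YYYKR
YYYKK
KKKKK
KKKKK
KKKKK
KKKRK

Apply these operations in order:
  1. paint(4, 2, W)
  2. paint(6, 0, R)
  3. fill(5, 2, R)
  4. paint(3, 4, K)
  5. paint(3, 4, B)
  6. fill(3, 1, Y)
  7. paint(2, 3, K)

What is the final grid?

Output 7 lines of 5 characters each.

Answer: YYYYY
YYYYY
YYYKY
YYYYB
YYWYY
YYYYY
YYYYY

Derivation:
After op 1 paint(4,2,W):
KKKKR
YYYKR
YYYKK
KKKKK
KKWKK
KKKKK
KKKRK
After op 2 paint(6,0,R):
KKKKR
YYYKR
YYYKK
KKKKK
KKWKK
KKKKK
RKKRK
After op 3 fill(5,2,R) [24 cells changed]:
RRRRR
YYYRR
YYYRR
RRRRR
RRWRR
RRRRR
RRRRR
After op 4 paint(3,4,K):
RRRRR
YYYRR
YYYRR
RRRRK
RRWRR
RRRRR
RRRRR
After op 5 paint(3,4,B):
RRRRR
YYYRR
YYYRR
RRRRB
RRWRR
RRRRR
RRRRR
After op 6 fill(3,1,Y) [27 cells changed]:
YYYYY
YYYYY
YYYYY
YYYYB
YYWYY
YYYYY
YYYYY
After op 7 paint(2,3,K):
YYYYY
YYYYY
YYYKY
YYYYB
YYWYY
YYYYY
YYYYY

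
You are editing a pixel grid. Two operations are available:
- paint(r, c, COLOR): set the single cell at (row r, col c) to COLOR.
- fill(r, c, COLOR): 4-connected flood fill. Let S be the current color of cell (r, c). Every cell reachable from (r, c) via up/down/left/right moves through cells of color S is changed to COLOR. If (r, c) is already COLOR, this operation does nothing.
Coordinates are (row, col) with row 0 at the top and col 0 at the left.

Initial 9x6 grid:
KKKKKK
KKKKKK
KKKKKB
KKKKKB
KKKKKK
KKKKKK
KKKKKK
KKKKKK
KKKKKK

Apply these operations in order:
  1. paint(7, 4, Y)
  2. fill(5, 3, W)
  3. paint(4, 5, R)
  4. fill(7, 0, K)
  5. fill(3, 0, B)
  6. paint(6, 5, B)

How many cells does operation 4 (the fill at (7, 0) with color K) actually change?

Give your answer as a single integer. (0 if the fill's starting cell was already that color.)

After op 1 paint(7,4,Y):
KKKKKK
KKKKKK
KKKKKB
KKKKKB
KKKKKK
KKKKKK
KKKKKK
KKKKYK
KKKKKK
After op 2 fill(5,3,W) [51 cells changed]:
WWWWWW
WWWWWW
WWWWWB
WWWWWB
WWWWWW
WWWWWW
WWWWWW
WWWWYW
WWWWWW
After op 3 paint(4,5,R):
WWWWWW
WWWWWW
WWWWWB
WWWWWB
WWWWWR
WWWWWW
WWWWWW
WWWWYW
WWWWWW
After op 4 fill(7,0,K) [50 cells changed]:
KKKKKK
KKKKKK
KKKKKB
KKKKKB
KKKKKR
KKKKKK
KKKKKK
KKKKYK
KKKKKK

Answer: 50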